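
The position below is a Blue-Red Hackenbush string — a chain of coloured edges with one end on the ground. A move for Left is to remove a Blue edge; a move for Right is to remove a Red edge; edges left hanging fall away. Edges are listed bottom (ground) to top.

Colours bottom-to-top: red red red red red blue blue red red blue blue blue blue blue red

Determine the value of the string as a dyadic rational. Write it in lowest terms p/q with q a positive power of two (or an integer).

-4483/1024

Prefix values for red red red red red blue blue red red blue blue blue blue blue red via {L|R} + simplicity:
edge 1 of 15 (red): {  | 0 } ⇒ -1
edge 2 of 15 (red): {  | -1,0 } ⇒ -2
edge 3 of 15 (red): {  | -2,-1,0 } ⇒ -3
edge 4 of 15 (red): {  | -3,-2,-1,0 } ⇒ -4
edge 5 of 15 (red): {  | -4,-3,-2,-1,0 } ⇒ -5
edge 6 of 15 (blue): { -5 | -4,-3,-2,-1,0 } ⇒ -9/2
edge 7 of 15 (blue): { -5,-9/2 | -4,-3,-2,-1,0 } ⇒ -17/4
edge 8 of 15 (red): { -5,-9/2 | -17/4,-4,-3,-2,-1,0 } ⇒ -35/8
edge 9 of 15 (red): { -5,-9/2 | -35/8,-17/4,-4,-3,-2,-1,0 } ⇒ -71/16
edge 10 of 15 (blue): { -5,-9/2,-71/16 | -35/8,-17/4,-4,-3,-2,-1,0 } ⇒ -141/32
edge 11 of 15 (blue): { -5,-9/2,-71/16,-141/32 | -35/8,-17/4,-4,-3,-2,-1,0 } ⇒ -281/64
edge 12 of 15 (blue): { -5,-9/2,-71/16,-141/32,-281/64 | -35/8,-17/4,-4,-3,-2,-1,0 } ⇒ -561/128
edge 13 of 15 (blue): { -5,-9/2,-71/16,-141/32,-281/64,-561/128 | -35/8,-17/4,-4,-3,-2,-1,0 } ⇒ -1121/256
edge 14 of 15 (blue): { -5,-9/2,-71/16,-141/32,-281/64,-561/128,-1121/256 | -35/8,-17/4,-4,-3,-2,-1,0 } ⇒ -2241/512
edge 15 of 15 (red): { -5,-9/2,-71/16,-141/32,-281/64,-561/128,-1121/256 | -2241/512,-35/8,-17/4,-4,-3,-2,-1,0 } ⇒ -4483/1024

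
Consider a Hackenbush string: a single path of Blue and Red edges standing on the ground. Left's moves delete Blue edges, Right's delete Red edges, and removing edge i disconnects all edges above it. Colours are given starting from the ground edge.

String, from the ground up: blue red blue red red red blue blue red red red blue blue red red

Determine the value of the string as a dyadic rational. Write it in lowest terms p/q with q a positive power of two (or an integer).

Build value(s[:k]) for k = 1..15, string s = blue red blue red red red blue blue red red red blue blue red red.
b: Left { 0 }, Right { · } -> simplest 1
br: Left { 0 }, Right { 1 } -> simplest 1/2
brb: Left { 0; 1/2 }, Right { 1 } -> simplest 3/4
brbr: Left { 0; 1/2 }, Right { 3/4; 1 } -> simplest 5/8
brbrr: Left { 0; 1/2 }, Right { 5/8; 3/4; 1 } -> simplest 9/16
brbrrr: Left { 0; 1/2 }, Right { 9/16; 5/8; 3/4; 1 } -> simplest 17/32
brbrrrb: Left { 0; 1/2; 17/32 }, Right { 9/16; 5/8; 3/4; 1 } -> simplest 35/64
brbrrrbb: Left { 0; 1/2; 17/32; 35/64 }, Right { 9/16; 5/8; 3/4; 1 } -> simplest 71/128
brbrrrbbr: Left { 0; 1/2; 17/32; 35/64 }, Right { 71/128; 9/16; 5/8; 3/4; 1 } -> simplest 141/256
brbrrrbbrr: Left { 0; 1/2; 17/32; 35/64 }, Right { 141/256; 71/128; 9/16; 5/8; 3/4; 1 } -> simplest 281/512
brbrrrbbrrr: Left { 0; 1/2; 17/32; 35/64 }, Right { 281/512; 141/256; 71/128; 9/16; 5/8; 3/4; 1 } -> simplest 561/1024
brbrrrbbrrrb: Left { 0; 1/2; 17/32; 35/64; 561/1024 }, Right { 281/512; 141/256; 71/128; 9/16; 5/8; 3/4; 1 } -> simplest 1123/2048
brbrrrbbrrrbb: Left { 0; 1/2; 17/32; 35/64; 561/1024; 1123/2048 }, Right { 281/512; 141/256; 71/128; 9/16; 5/8; 3/4; 1 } -> simplest 2247/4096
brbrrrbbrrrbbr: Left { 0; 1/2; 17/32; 35/64; 561/1024; 1123/2048 }, Right { 2247/4096; 281/512; 141/256; 71/128; 9/16; 5/8; 3/4; 1 } -> simplest 4493/8192
brbrrrbbrrrbbrr: Left { 0; 1/2; 17/32; 35/64; 561/1024; 1123/2048 }, Right { 4493/8192; 2247/4096; 281/512; 141/256; 71/128; 9/16; 5/8; 3/4; 1 } -> simplest 8985/16384

8985/16384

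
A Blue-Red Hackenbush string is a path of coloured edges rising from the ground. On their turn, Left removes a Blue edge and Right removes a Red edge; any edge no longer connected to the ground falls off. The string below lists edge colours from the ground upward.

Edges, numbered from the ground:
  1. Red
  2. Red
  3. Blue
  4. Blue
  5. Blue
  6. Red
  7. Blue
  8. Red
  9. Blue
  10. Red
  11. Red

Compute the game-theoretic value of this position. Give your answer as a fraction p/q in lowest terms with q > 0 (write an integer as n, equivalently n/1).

-599/512

Recurse on prefixes of the 11-edge string Red Red Blue Blue Blue Red Blue Red Blue Red Red:
edge 1 of 11 (Red): { (no moves) | 0 } gives -1
edge 2 of 11 (Red): { (no moves) | -1; 0 } gives -2
edge 3 of 11 (Blue): { -2 | -1; 0 } gives -3/2
edge 4 of 11 (Blue): { -2; -3/2 | -1; 0 } gives -5/4
edge 5 of 11 (Blue): { -2; -3/2; -5/4 | -1; 0 } gives -9/8
edge 6 of 11 (Red): { -2; -3/2; -5/4 | -9/8; -1; 0 } gives -19/16
edge 7 of 11 (Blue): { -2; -3/2; -5/4; -19/16 | -9/8; -1; 0 } gives -37/32
edge 8 of 11 (Red): { -2; -3/2; -5/4; -19/16 | -37/32; -9/8; -1; 0 } gives -75/64
edge 9 of 11 (Blue): { -2; -3/2; -5/4; -19/16; -75/64 | -37/32; -9/8; -1; 0 } gives -149/128
edge 10 of 11 (Red): { -2; -3/2; -5/4; -19/16; -75/64 | -149/128; -37/32; -9/8; -1; 0 } gives -299/256
edge 11 of 11 (Red): { -2; -3/2; -5/4; -19/16; -75/64 | -299/256; -149/128; -37/32; -9/8; -1; 0 } gives -599/512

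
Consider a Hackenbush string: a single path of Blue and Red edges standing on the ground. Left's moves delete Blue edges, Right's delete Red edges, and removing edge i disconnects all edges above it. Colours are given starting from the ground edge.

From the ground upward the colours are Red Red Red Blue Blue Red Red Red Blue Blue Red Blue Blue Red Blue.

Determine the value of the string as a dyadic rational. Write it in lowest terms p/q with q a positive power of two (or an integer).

-10021/4096

Recurse on prefixes of the 15-edge string Red Red Red Blue Blue Red Red Red Blue Blue Red Blue Blue Red Blue:
R: Left { ∅ }, Right { 0 } gives simplest -1
RR: Left { ∅ }, Right { -1, 0 } gives simplest -2
RRR: Left { ∅ }, Right { -2, -1, 0 } gives simplest -3
RRRB: Left { -3 }, Right { -2, -1, 0 } gives simplest -5/2
RRRBB: Left { -3, -5/2 }, Right { -2, -1, 0 } gives simplest -9/4
RRRBBR: Left { -3, -5/2 }, Right { -9/4, -2, -1, 0 } gives simplest -19/8
RRRBBRR: Left { -3, -5/2 }, Right { -19/8, -9/4, -2, -1, 0 } gives simplest -39/16
RRRBBRRR: Left { -3, -5/2 }, Right { -39/16, -19/8, -9/4, -2, -1, 0 } gives simplest -79/32
RRRBBRRRB: Left { -3, -5/2, -79/32 }, Right { -39/16, -19/8, -9/4, -2, -1, 0 } gives simplest -157/64
RRRBBRRRBB: Left { -3, -5/2, -79/32, -157/64 }, Right { -39/16, -19/8, -9/4, -2, -1, 0 } gives simplest -313/128
RRRBBRRRBBR: Left { -3, -5/2, -79/32, -157/64 }, Right { -313/128, -39/16, -19/8, -9/4, -2, -1, 0 } gives simplest -627/256
RRRBBRRRBBRB: Left { -3, -5/2, -79/32, -157/64, -627/256 }, Right { -313/128, -39/16, -19/8, -9/4, -2, -1, 0 } gives simplest -1253/512
RRRBBRRRBBRBB: Left { -3, -5/2, -79/32, -157/64, -627/256, -1253/512 }, Right { -313/128, -39/16, -19/8, -9/4, -2, -1, 0 } gives simplest -2505/1024
RRRBBRRRBBRBBR: Left { -3, -5/2, -79/32, -157/64, -627/256, -1253/512 }, Right { -2505/1024, -313/128, -39/16, -19/8, -9/4, -2, -1, 0 } gives simplest -5011/2048
RRRBBRRRBBRBBRB: Left { -3, -5/2, -79/32, -157/64, -627/256, -1253/512, -5011/2048 }, Right { -2505/1024, -313/128, -39/16, -19/8, -9/4, -2, -1, 0 } gives simplest -10021/4096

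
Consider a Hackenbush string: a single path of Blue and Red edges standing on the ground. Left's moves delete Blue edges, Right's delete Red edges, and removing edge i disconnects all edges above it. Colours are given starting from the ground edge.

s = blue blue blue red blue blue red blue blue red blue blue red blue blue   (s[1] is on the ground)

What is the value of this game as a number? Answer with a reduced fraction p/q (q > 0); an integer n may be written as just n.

11703/4096

Prefix values for blue blue blue red blue blue red blue blue red blue blue red blue blue via {L|R} + simplicity:
g(b) = { 0 | · } => 1
g(bb) = { 0 1 | · } => 2
g(bbb) = { 0 1 2 | · } => 3
g(bbbr) = { 0 1 2 | 3 } => 5/2
g(bbbrb) = { 0 1 2 5/2 | 3 } => 11/4
g(bbbrbb) = { 0 1 2 5/2 11/4 | 3 } => 23/8
g(bbbrbbr) = { 0 1 2 5/2 11/4 | 23/8 3 } => 45/16
g(bbbrbbrb) = { 0 1 2 5/2 11/4 45/16 | 23/8 3 } => 91/32
g(bbbrbbrbb) = { 0 1 2 5/2 11/4 45/16 91/32 | 23/8 3 } => 183/64
g(bbbrbbrbbr) = { 0 1 2 5/2 11/4 45/16 91/32 | 183/64 23/8 3 } => 365/128
g(bbbrbbrbbrb) = { 0 1 2 5/2 11/4 45/16 91/32 365/128 | 183/64 23/8 3 } => 731/256
g(bbbrbbrbbrbb) = { 0 1 2 5/2 11/4 45/16 91/32 365/128 731/256 | 183/64 23/8 3 } => 1463/512
g(bbbrbbrbbrbbr) = { 0 1 2 5/2 11/4 45/16 91/32 365/128 731/256 | 1463/512 183/64 23/8 3 } => 2925/1024
g(bbbrbbrbbrbbrb) = { 0 1 2 5/2 11/4 45/16 91/32 365/128 731/256 2925/1024 | 1463/512 183/64 23/8 3 } => 5851/2048
g(bbbrbbrbbrbbrbb) = { 0 1 2 5/2 11/4 45/16 91/32 365/128 731/256 2925/1024 5851/2048 | 1463/512 183/64 23/8 3 } => 11703/4096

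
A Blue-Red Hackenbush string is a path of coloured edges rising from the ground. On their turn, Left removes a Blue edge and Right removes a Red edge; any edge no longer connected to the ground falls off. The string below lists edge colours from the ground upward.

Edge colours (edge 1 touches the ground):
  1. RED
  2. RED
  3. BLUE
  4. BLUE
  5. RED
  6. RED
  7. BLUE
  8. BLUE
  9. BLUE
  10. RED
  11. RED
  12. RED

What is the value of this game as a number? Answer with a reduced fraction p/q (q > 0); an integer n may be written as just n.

step 1: add RED to get R; options L={ — } R={ 0 } = -1
step 2: add RED to get RR; options L={ — } R={ -1, 0 } = -2
step 3: add BLUE to get RRB; options L={ -2 } R={ -1, 0 } = -3/2
step 4: add BLUE to get RRBB; options L={ -2, -3/2 } R={ -1, 0 } = -5/4
step 5: add RED to get RRBBR; options L={ -2, -3/2 } R={ -5/4, -1, 0 } = -11/8
step 6: add RED to get RRBBRR; options L={ -2, -3/2 } R={ -11/8, -5/4, -1, 0 } = -23/16
step 7: add BLUE to get RRBBRRB; options L={ -2, -3/2, -23/16 } R={ -11/8, -5/4, -1, 0 } = -45/32
step 8: add BLUE to get RRBBRRBB; options L={ -2, -3/2, -23/16, -45/32 } R={ -11/8, -5/4, -1, 0 } = -89/64
step 9: add BLUE to get RRBBRRBBB; options L={ -2, -3/2, -23/16, -45/32, -89/64 } R={ -11/8, -5/4, -1, 0 } = -177/128
step 10: add RED to get RRBBRRBBBR; options L={ -2, -3/2, -23/16, -45/32, -89/64 } R={ -177/128, -11/8, -5/4, -1, 0 } = -355/256
step 11: add RED to get RRBBRRBBBRR; options L={ -2, -3/2, -23/16, -45/32, -89/64 } R={ -355/256, -177/128, -11/8, -5/4, -1, 0 } = -711/512
step 12: add RED to get RRBBRRBBBRRR; options L={ -2, -3/2, -23/16, -45/32, -89/64 } R={ -711/512, -355/256, -177/128, -11/8, -5/4, -1, 0 } = -1423/1024

-1423/1024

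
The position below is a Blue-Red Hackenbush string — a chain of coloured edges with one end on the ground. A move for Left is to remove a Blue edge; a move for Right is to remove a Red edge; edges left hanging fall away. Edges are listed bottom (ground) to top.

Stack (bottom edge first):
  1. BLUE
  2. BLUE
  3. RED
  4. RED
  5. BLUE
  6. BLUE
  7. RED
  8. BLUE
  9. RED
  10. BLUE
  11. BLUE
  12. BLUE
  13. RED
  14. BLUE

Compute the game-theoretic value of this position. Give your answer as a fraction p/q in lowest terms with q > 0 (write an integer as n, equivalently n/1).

v_1 [B]  L=[0]  R=[·]  => 1
v_2 [BB]  L=[0; 1]  R=[·]  => 2
v_3 [BBR]  L=[0; 1]  R=[2]  => 3/2
v_4 [BBRR]  L=[0; 1]  R=[3/2; 2]  => 5/4
v_5 [BBRRB]  L=[0; 1; 5/4]  R=[3/2; 2]  => 11/8
v_6 [BBRRBB]  L=[0; 1; 5/4; 11/8]  R=[3/2; 2]  => 23/16
v_7 [BBRRBBR]  L=[0; 1; 5/4; 11/8]  R=[23/16; 3/2; 2]  => 45/32
v_8 [BBRRBBRB]  L=[0; 1; 5/4; 11/8; 45/32]  R=[23/16; 3/2; 2]  => 91/64
v_9 [BBRRBBRBR]  L=[0; 1; 5/4; 11/8; 45/32]  R=[91/64; 23/16; 3/2; 2]  => 181/128
v_10 [BBRRBBRBRB]  L=[0; 1; 5/4; 11/8; 45/32; 181/128]  R=[91/64; 23/16; 3/2; 2]  => 363/256
v_11 [BBRRBBRBRBB]  L=[0; 1; 5/4; 11/8; 45/32; 181/128; 363/256]  R=[91/64; 23/16; 3/2; 2]  => 727/512
v_12 [BBRRBBRBRBBB]  L=[0; 1; 5/4; 11/8; 45/32; 181/128; 363/256; 727/512]  R=[91/64; 23/16; 3/2; 2]  => 1455/1024
v_13 [BBRRBBRBRBBBR]  L=[0; 1; 5/4; 11/8; 45/32; 181/128; 363/256; 727/512]  R=[1455/1024; 91/64; 23/16; 3/2; 2]  => 2909/2048
v_14 [BBRRBBRBRBBBRB]  L=[0; 1; 5/4; 11/8; 45/32; 181/128; 363/256; 727/512; 2909/2048]  R=[1455/1024; 91/64; 23/16; 3/2; 2]  => 5819/4096

5819/4096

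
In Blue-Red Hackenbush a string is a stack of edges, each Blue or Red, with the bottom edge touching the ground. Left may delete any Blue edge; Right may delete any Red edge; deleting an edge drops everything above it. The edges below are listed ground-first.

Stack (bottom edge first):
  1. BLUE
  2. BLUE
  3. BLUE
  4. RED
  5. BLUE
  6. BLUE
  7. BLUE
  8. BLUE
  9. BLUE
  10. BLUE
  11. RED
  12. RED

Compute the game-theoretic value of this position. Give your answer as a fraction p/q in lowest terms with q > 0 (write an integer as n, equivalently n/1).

1529/512

Prefix values for BLUE BLUE BLUE RED BLUE BLUE BLUE BLUE BLUE BLUE RED RED via {L|R} + simplicity:
G_1 [B]  L=[0]  R=[none]  -> 1
G_2 [BB]  L=[0,1]  R=[none]  -> 2
G_3 [BBB]  L=[0,1,2]  R=[none]  -> 3
G_4 [BBBR]  L=[0,1,2]  R=[3]  -> 5/2
G_5 [BBBRB]  L=[0,1,2,5/2]  R=[3]  -> 11/4
G_6 [BBBRBB]  L=[0,1,2,5/2,11/4]  R=[3]  -> 23/8
G_7 [BBBRBBB]  L=[0,1,2,5/2,11/4,23/8]  R=[3]  -> 47/16
G_8 [BBBRBBBB]  L=[0,1,2,5/2,11/4,23/8,47/16]  R=[3]  -> 95/32
G_9 [BBBRBBBBB]  L=[0,1,2,5/2,11/4,23/8,47/16,95/32]  R=[3]  -> 191/64
G_10 [BBBRBBBBBB]  L=[0,1,2,5/2,11/4,23/8,47/16,95/32,191/64]  R=[3]  -> 383/128
G_11 [BBBRBBBBBBR]  L=[0,1,2,5/2,11/4,23/8,47/16,95/32,191/64]  R=[383/128,3]  -> 765/256
G_12 [BBBRBBBBBBRR]  L=[0,1,2,5/2,11/4,23/8,47/16,95/32,191/64]  R=[765/256,383/128,3]  -> 1529/512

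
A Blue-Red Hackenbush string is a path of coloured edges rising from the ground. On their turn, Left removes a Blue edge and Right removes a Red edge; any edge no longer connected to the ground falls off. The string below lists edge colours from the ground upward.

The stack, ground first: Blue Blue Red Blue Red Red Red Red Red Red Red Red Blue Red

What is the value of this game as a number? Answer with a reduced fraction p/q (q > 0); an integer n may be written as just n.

6149/4096

Prefix values for Blue Blue Red Blue Red Red Red Red Red Red Red Red Blue Red via {L|R} + simplicity:
edge 1 of 14 (Blue): { 0 | · } -> 1
edge 2 of 14 (Blue): { 0 1 | · } -> 2
edge 3 of 14 (Red): { 0 1 | 2 } -> 3/2
edge 4 of 14 (Blue): { 0 1 3/2 | 2 } -> 7/4
edge 5 of 14 (Red): { 0 1 3/2 | 7/4 2 } -> 13/8
edge 6 of 14 (Red): { 0 1 3/2 | 13/8 7/4 2 } -> 25/16
edge 7 of 14 (Red): { 0 1 3/2 | 25/16 13/8 7/4 2 } -> 49/32
edge 8 of 14 (Red): { 0 1 3/2 | 49/32 25/16 13/8 7/4 2 } -> 97/64
edge 9 of 14 (Red): { 0 1 3/2 | 97/64 49/32 25/16 13/8 7/4 2 } -> 193/128
edge 10 of 14 (Red): { 0 1 3/2 | 193/128 97/64 49/32 25/16 13/8 7/4 2 } -> 385/256
edge 11 of 14 (Red): { 0 1 3/2 | 385/256 193/128 97/64 49/32 25/16 13/8 7/4 2 } -> 769/512
edge 12 of 14 (Red): { 0 1 3/2 | 769/512 385/256 193/128 97/64 49/32 25/16 13/8 7/4 2 } -> 1537/1024
edge 13 of 14 (Blue): { 0 1 3/2 1537/1024 | 769/512 385/256 193/128 97/64 49/32 25/16 13/8 7/4 2 } -> 3075/2048
edge 14 of 14 (Red): { 0 1 3/2 1537/1024 | 3075/2048 769/512 385/256 193/128 97/64 49/32 25/16 13/8 7/4 2 } -> 6149/4096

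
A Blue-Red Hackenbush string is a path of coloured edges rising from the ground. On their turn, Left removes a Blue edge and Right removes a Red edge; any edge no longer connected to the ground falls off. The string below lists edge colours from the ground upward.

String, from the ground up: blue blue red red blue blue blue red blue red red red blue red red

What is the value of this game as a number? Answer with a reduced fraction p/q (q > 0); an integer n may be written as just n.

11913/8192

Prefix values for blue blue red red blue blue blue red blue red red red blue red red via {L|R} + simplicity:
v(b) = { 0 | (no moves) } → 1
v(bb) = { 0, 1 | (no moves) } → 2
v(bbr) = { 0, 1 | 2 } → 3/2
v(bbrr) = { 0, 1 | 3/2, 2 } → 5/4
v(bbrrb) = { 0, 1, 5/4 | 3/2, 2 } → 11/8
v(bbrrbb) = { 0, 1, 5/4, 11/8 | 3/2, 2 } → 23/16
v(bbrrbbb) = { 0, 1, 5/4, 11/8, 23/16 | 3/2, 2 } → 47/32
v(bbrrbbbr) = { 0, 1, 5/4, 11/8, 23/16 | 47/32, 3/2, 2 } → 93/64
v(bbrrbbbrb) = { 0, 1, 5/4, 11/8, 23/16, 93/64 | 47/32, 3/2, 2 } → 187/128
v(bbrrbbbrbr) = { 0, 1, 5/4, 11/8, 23/16, 93/64 | 187/128, 47/32, 3/2, 2 } → 373/256
v(bbrrbbbrbrr) = { 0, 1, 5/4, 11/8, 23/16, 93/64 | 373/256, 187/128, 47/32, 3/2, 2 } → 745/512
v(bbrrbbbrbrrr) = { 0, 1, 5/4, 11/8, 23/16, 93/64 | 745/512, 373/256, 187/128, 47/32, 3/2, 2 } → 1489/1024
v(bbrrbbbrbrrrb) = { 0, 1, 5/4, 11/8, 23/16, 93/64, 1489/1024 | 745/512, 373/256, 187/128, 47/32, 3/2, 2 } → 2979/2048
v(bbrrbbbrbrrrbr) = { 0, 1, 5/4, 11/8, 23/16, 93/64, 1489/1024 | 2979/2048, 745/512, 373/256, 187/128, 47/32, 3/2, 2 } → 5957/4096
v(bbrrbbbrbrrrbrr) = { 0, 1, 5/4, 11/8, 23/16, 93/64, 1489/1024 | 5957/4096, 2979/2048, 745/512, 373/256, 187/128, 47/32, 3/2, 2 } → 11913/8192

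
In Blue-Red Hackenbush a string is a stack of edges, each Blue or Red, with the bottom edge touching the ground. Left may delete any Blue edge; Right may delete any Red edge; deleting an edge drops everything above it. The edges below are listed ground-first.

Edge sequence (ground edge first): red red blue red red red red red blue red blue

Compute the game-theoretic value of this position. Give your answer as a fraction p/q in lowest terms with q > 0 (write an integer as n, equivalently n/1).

r: Left { none }, Right { 0 } ⇒ simplest -1
rr: Left { none }, Right { -1 0 } ⇒ simplest -2
rrb: Left { -2 }, Right { -1 0 } ⇒ simplest -3/2
rrbr: Left { -2 }, Right { -3/2 -1 0 } ⇒ simplest -7/4
rrbrr: Left { -2 }, Right { -7/4 -3/2 -1 0 } ⇒ simplest -15/8
rrbrrr: Left { -2 }, Right { -15/8 -7/4 -3/2 -1 0 } ⇒ simplest -31/16
rrbrrrr: Left { -2 }, Right { -31/16 -15/8 -7/4 -3/2 -1 0 } ⇒ simplest -63/32
rrbrrrrr: Left { -2 }, Right { -63/32 -31/16 -15/8 -7/4 -3/2 -1 0 } ⇒ simplest -127/64
rrbrrrrrb: Left { -2 -127/64 }, Right { -63/32 -31/16 -15/8 -7/4 -3/2 -1 0 } ⇒ simplest -253/128
rrbrrrrrbr: Left { -2 -127/64 }, Right { -253/128 -63/32 -31/16 -15/8 -7/4 -3/2 -1 0 } ⇒ simplest -507/256
rrbrrrrrbrb: Left { -2 -127/64 -507/256 }, Right { -253/128 -63/32 -31/16 -15/8 -7/4 -3/2 -1 0 } ⇒ simplest -1013/512

-1013/512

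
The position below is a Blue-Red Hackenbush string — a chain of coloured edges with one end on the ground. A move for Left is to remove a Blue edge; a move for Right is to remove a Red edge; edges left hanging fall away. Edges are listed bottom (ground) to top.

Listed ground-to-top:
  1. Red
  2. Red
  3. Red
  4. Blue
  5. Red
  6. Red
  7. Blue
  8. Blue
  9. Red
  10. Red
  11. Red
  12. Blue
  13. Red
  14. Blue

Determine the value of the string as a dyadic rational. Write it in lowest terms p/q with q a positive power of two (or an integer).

Prefix values for Red Red Red Blue Red Red Blue Blue Red Red Red Blue Red Blue via {L|R} + simplicity:
value_1 [R]  L=[]  R=[0]  ⇒ -1
value_2 [RR]  L=[]  R=[-1 0]  ⇒ -2
value_3 [RRR]  L=[]  R=[-2 -1 0]  ⇒ -3
value_4 [RRRB]  L=[-3]  R=[-2 -1 0]  ⇒ -5/2
value_5 [RRRBR]  L=[-3]  R=[-5/2 -2 -1 0]  ⇒ -11/4
value_6 [RRRBRR]  L=[-3]  R=[-11/4 -5/2 -2 -1 0]  ⇒ -23/8
value_7 [RRRBRRB]  L=[-3 -23/8]  R=[-11/4 -5/2 -2 -1 0]  ⇒ -45/16
value_8 [RRRBRRBB]  L=[-3 -23/8 -45/16]  R=[-11/4 -5/2 -2 -1 0]  ⇒ -89/32
value_9 [RRRBRRBBR]  L=[-3 -23/8 -45/16]  R=[-89/32 -11/4 -5/2 -2 -1 0]  ⇒ -179/64
value_10 [RRRBRRBBRR]  L=[-3 -23/8 -45/16]  R=[-179/64 -89/32 -11/4 -5/2 -2 -1 0]  ⇒ -359/128
value_11 [RRRBRRBBRRR]  L=[-3 -23/8 -45/16]  R=[-359/128 -179/64 -89/32 -11/4 -5/2 -2 -1 0]  ⇒ -719/256
value_12 [RRRBRRBBRRRB]  L=[-3 -23/8 -45/16 -719/256]  R=[-359/128 -179/64 -89/32 -11/4 -5/2 -2 -1 0]  ⇒ -1437/512
value_13 [RRRBRRBBRRRBR]  L=[-3 -23/8 -45/16 -719/256]  R=[-1437/512 -359/128 -179/64 -89/32 -11/4 -5/2 -2 -1 0]  ⇒ -2875/1024
value_14 [RRRBRRBBRRRBRB]  L=[-3 -23/8 -45/16 -719/256 -2875/1024]  R=[-1437/512 -359/128 -179/64 -89/32 -11/4 -5/2 -2 -1 0]  ⇒ -5749/2048

-5749/2048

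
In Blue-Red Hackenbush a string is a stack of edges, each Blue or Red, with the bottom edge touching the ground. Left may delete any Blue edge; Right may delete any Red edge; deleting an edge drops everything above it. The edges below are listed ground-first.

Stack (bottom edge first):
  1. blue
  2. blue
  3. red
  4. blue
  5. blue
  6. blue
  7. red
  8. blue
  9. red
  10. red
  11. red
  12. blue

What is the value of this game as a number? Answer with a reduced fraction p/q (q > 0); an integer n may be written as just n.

edge 1 of 12 (blue): { 0 | (no moves) } ⇒ 1
edge 2 of 12 (blue): { 0, 1 | (no moves) } ⇒ 2
edge 3 of 12 (red): { 0, 1 | 2 } ⇒ 3/2
edge 4 of 12 (blue): { 0, 1, 3/2 | 2 } ⇒ 7/4
edge 5 of 12 (blue): { 0, 1, 3/2, 7/4 | 2 } ⇒ 15/8
edge 6 of 12 (blue): { 0, 1, 3/2, 7/4, 15/8 | 2 } ⇒ 31/16
edge 7 of 12 (red): { 0, 1, 3/2, 7/4, 15/8 | 31/16, 2 } ⇒ 61/32
edge 8 of 12 (blue): { 0, 1, 3/2, 7/4, 15/8, 61/32 | 31/16, 2 } ⇒ 123/64
edge 9 of 12 (red): { 0, 1, 3/2, 7/4, 15/8, 61/32 | 123/64, 31/16, 2 } ⇒ 245/128
edge 10 of 12 (red): { 0, 1, 3/2, 7/4, 15/8, 61/32 | 245/128, 123/64, 31/16, 2 } ⇒ 489/256
edge 11 of 12 (red): { 0, 1, 3/2, 7/4, 15/8, 61/32 | 489/256, 245/128, 123/64, 31/16, 2 } ⇒ 977/512
edge 12 of 12 (blue): { 0, 1, 3/2, 7/4, 15/8, 61/32, 977/512 | 489/256, 245/128, 123/64, 31/16, 2 } ⇒ 1955/1024

1955/1024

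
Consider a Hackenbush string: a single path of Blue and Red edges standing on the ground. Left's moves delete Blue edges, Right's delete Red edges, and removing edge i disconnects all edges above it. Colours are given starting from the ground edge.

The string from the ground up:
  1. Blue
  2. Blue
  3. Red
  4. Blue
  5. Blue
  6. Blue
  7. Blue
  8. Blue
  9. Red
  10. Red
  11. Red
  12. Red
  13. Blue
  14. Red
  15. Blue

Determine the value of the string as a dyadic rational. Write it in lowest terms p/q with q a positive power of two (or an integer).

16139/8192

Build value(s[:k]) for k = 1..15, string s = Blue Blue Red Blue Blue Blue Blue Blue Red Red Red Red Blue Red Blue.
value_1 [B]  L=[0]  R=[none]  = 1
value_2 [BB]  L=[0; 1]  R=[none]  = 2
value_3 [BBR]  L=[0; 1]  R=[2]  = 3/2
value_4 [BBRB]  L=[0; 1; 3/2]  R=[2]  = 7/4
value_5 [BBRBB]  L=[0; 1; 3/2; 7/4]  R=[2]  = 15/8
value_6 [BBRBBB]  L=[0; 1; 3/2; 7/4; 15/8]  R=[2]  = 31/16
value_7 [BBRBBBB]  L=[0; 1; 3/2; 7/4; 15/8; 31/16]  R=[2]  = 63/32
value_8 [BBRBBBBB]  L=[0; 1; 3/2; 7/4; 15/8; 31/16; 63/32]  R=[2]  = 127/64
value_9 [BBRBBBBBR]  L=[0; 1; 3/2; 7/4; 15/8; 31/16; 63/32]  R=[127/64; 2]  = 253/128
value_10 [BBRBBBBBRR]  L=[0; 1; 3/2; 7/4; 15/8; 31/16; 63/32]  R=[253/128; 127/64; 2]  = 505/256
value_11 [BBRBBBBBRRR]  L=[0; 1; 3/2; 7/4; 15/8; 31/16; 63/32]  R=[505/256; 253/128; 127/64; 2]  = 1009/512
value_12 [BBRBBBBBRRRR]  L=[0; 1; 3/2; 7/4; 15/8; 31/16; 63/32]  R=[1009/512; 505/256; 253/128; 127/64; 2]  = 2017/1024
value_13 [BBRBBBBBRRRRB]  L=[0; 1; 3/2; 7/4; 15/8; 31/16; 63/32; 2017/1024]  R=[1009/512; 505/256; 253/128; 127/64; 2]  = 4035/2048
value_14 [BBRBBBBBRRRRBR]  L=[0; 1; 3/2; 7/4; 15/8; 31/16; 63/32; 2017/1024]  R=[4035/2048; 1009/512; 505/256; 253/128; 127/64; 2]  = 8069/4096
value_15 [BBRBBBBBRRRRBRB]  L=[0; 1; 3/2; 7/4; 15/8; 31/16; 63/32; 2017/1024; 8069/4096]  R=[4035/2048; 1009/512; 505/256; 253/128; 127/64; 2]  = 16139/8192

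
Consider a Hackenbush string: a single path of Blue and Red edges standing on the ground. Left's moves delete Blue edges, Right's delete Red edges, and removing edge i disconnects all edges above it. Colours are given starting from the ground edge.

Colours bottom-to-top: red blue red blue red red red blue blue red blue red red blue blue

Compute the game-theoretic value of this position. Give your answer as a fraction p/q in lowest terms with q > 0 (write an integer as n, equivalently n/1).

-11865/16384

Build val(s[:k]) for k = 1..15, string s = red blue red blue red red red blue blue red blue red red blue blue.
r: Left { — }, Right { 0 } -> simplest -1
rb: Left { -1 }, Right { 0 } -> simplest -1/2
rbr: Left { -1 }, Right { -1/2; 0 } -> simplest -3/4
rbrb: Left { -1; -3/4 }, Right { -1/2; 0 } -> simplest -5/8
rbrbr: Left { -1; -3/4 }, Right { -5/8; -1/2; 0 } -> simplest -11/16
rbrbrr: Left { -1; -3/4 }, Right { -11/16; -5/8; -1/2; 0 } -> simplest -23/32
rbrbrrr: Left { -1; -3/4 }, Right { -23/32; -11/16; -5/8; -1/2; 0 } -> simplest -47/64
rbrbrrrb: Left { -1; -3/4; -47/64 }, Right { -23/32; -11/16; -5/8; -1/2; 0 } -> simplest -93/128
rbrbrrrbb: Left { -1; -3/4; -47/64; -93/128 }, Right { -23/32; -11/16; -5/8; -1/2; 0 } -> simplest -185/256
rbrbrrrbbr: Left { -1; -3/4; -47/64; -93/128 }, Right { -185/256; -23/32; -11/16; -5/8; -1/2; 0 } -> simplest -371/512
rbrbrrrbbrb: Left { -1; -3/4; -47/64; -93/128; -371/512 }, Right { -185/256; -23/32; -11/16; -5/8; -1/2; 0 } -> simplest -741/1024
rbrbrrrbbrbr: Left { -1; -3/4; -47/64; -93/128; -371/512 }, Right { -741/1024; -185/256; -23/32; -11/16; -5/8; -1/2; 0 } -> simplest -1483/2048
rbrbrrrbbrbrr: Left { -1; -3/4; -47/64; -93/128; -371/512 }, Right { -1483/2048; -741/1024; -185/256; -23/32; -11/16; -5/8; -1/2; 0 } -> simplest -2967/4096
rbrbrrrbbrbrrb: Left { -1; -3/4; -47/64; -93/128; -371/512; -2967/4096 }, Right { -1483/2048; -741/1024; -185/256; -23/32; -11/16; -5/8; -1/2; 0 } -> simplest -5933/8192
rbrbrrrbbrbrrbb: Left { -1; -3/4; -47/64; -93/128; -371/512; -2967/4096; -5933/8192 }, Right { -1483/2048; -741/1024; -185/256; -23/32; -11/16; -5/8; -1/2; 0 } -> simplest -11865/16384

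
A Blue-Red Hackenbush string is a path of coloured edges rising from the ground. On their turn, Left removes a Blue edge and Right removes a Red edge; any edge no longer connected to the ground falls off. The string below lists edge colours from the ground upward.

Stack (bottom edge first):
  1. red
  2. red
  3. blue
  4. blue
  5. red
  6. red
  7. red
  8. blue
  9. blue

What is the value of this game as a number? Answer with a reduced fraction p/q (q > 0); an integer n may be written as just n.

-185/128

Recurse on prefixes of the 9-edge string red red blue blue red red red blue blue:
1 of 9 · r · max L −∞ · min R 0 gives -1
2 of 9 · rr · max L −∞ · min R -1 gives -2
3 of 9 · rrb · max L -2 · min R -1 gives -3/2
4 of 9 · rrbb · max L -3/2 · min R -1 gives -5/4
5 of 9 · rrbbr · max L -3/2 · min R -5/4 gives -11/8
6 of 9 · rrbbrr · max L -3/2 · min R -11/8 gives -23/16
7 of 9 · rrbbrrr · max L -3/2 · min R -23/16 gives -47/32
8 of 9 · rrbbrrrb · max L -47/32 · min R -23/16 gives -93/64
9 of 9 · rrbbrrrbb · max L -93/64 · min R -23/16 gives -185/128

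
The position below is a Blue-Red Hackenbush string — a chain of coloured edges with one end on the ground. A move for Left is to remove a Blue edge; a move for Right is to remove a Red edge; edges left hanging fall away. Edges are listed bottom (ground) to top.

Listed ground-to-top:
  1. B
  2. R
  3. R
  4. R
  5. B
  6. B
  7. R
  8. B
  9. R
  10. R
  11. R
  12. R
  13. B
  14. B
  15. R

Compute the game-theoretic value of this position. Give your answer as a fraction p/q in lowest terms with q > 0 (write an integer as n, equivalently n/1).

3341/16384

value(B) = { 0 |  } => 1
value(BR) = { 0 | 1 } => 1/2
value(BRR) = { 0 | 1/2, 1 } => 1/4
value(BRRR) = { 0 | 1/4, 1/2, 1 } => 1/8
value(BRRRB) = { 0, 1/8 | 1/4, 1/2, 1 } => 3/16
value(BRRRBB) = { 0, 1/8, 3/16 | 1/4, 1/2, 1 } => 7/32
value(BRRRBBR) = { 0, 1/8, 3/16 | 7/32, 1/4, 1/2, 1 } => 13/64
value(BRRRBBRB) = { 0, 1/8, 3/16, 13/64 | 7/32, 1/4, 1/2, 1 } => 27/128
value(BRRRBBRBR) = { 0, 1/8, 3/16, 13/64 | 27/128, 7/32, 1/4, 1/2, 1 } => 53/256
value(BRRRBBRBRR) = { 0, 1/8, 3/16, 13/64 | 53/256, 27/128, 7/32, 1/4, 1/2, 1 } => 105/512
value(BRRRBBRBRRR) = { 0, 1/8, 3/16, 13/64 | 105/512, 53/256, 27/128, 7/32, 1/4, 1/2, 1 } => 209/1024
value(BRRRBBRBRRRR) = { 0, 1/8, 3/16, 13/64 | 209/1024, 105/512, 53/256, 27/128, 7/32, 1/4, 1/2, 1 } => 417/2048
value(BRRRBBRBRRRRB) = { 0, 1/8, 3/16, 13/64, 417/2048 | 209/1024, 105/512, 53/256, 27/128, 7/32, 1/4, 1/2, 1 } => 835/4096
value(BRRRBBRBRRRRBB) = { 0, 1/8, 3/16, 13/64, 417/2048, 835/4096 | 209/1024, 105/512, 53/256, 27/128, 7/32, 1/4, 1/2, 1 } => 1671/8192
value(BRRRBBRBRRRRBBR) = { 0, 1/8, 3/16, 13/64, 417/2048, 835/4096 | 1671/8192, 209/1024, 105/512, 53/256, 27/128, 7/32, 1/4, 1/2, 1 } => 3341/16384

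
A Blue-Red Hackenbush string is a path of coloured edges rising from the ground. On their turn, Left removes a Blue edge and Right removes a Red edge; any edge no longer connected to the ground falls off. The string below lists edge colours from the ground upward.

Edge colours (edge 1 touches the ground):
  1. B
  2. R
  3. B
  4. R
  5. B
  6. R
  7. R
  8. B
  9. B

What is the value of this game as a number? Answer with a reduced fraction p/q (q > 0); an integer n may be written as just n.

167/256

Prefix values for B R B R B R R B B via {L|R} + simplicity:
B: Left { 0 }, Right { none } → simplest 1
BR: Left { 0 }, Right { 1 } → simplest 1/2
BRB: Left { 0,1/2 }, Right { 1 } → simplest 3/4
BRBR: Left { 0,1/2 }, Right { 3/4,1 } → simplest 5/8
BRBRB: Left { 0,1/2,5/8 }, Right { 3/4,1 } → simplest 11/16
BRBRBR: Left { 0,1/2,5/8 }, Right { 11/16,3/4,1 } → simplest 21/32
BRBRBRR: Left { 0,1/2,5/8 }, Right { 21/32,11/16,3/4,1 } → simplest 41/64
BRBRBRRB: Left { 0,1/2,5/8,41/64 }, Right { 21/32,11/16,3/4,1 } → simplest 83/128
BRBRBRRBB: Left { 0,1/2,5/8,41/64,83/128 }, Right { 21/32,11/16,3/4,1 } → simplest 167/256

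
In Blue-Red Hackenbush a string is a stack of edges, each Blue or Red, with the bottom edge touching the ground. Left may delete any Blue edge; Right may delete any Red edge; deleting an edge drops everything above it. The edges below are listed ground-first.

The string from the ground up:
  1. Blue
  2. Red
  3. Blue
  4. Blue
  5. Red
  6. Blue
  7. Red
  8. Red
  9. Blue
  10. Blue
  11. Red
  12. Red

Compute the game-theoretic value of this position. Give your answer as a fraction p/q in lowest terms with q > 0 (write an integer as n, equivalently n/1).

Prefix values for Blue Red Blue Blue Red Blue Red Red Blue Blue Red Red via {L|R} + simplicity:
v(B) = { 0 | · } — 1
v(BR) = { 0 | 1 } — 1/2
v(BRB) = { 0; 1/2 | 1 } — 3/4
v(BRBB) = { 0; 1/2; 3/4 | 1 } — 7/8
v(BRBBR) = { 0; 1/2; 3/4 | 7/8; 1 } — 13/16
v(BRBBRB) = { 0; 1/2; 3/4; 13/16 | 7/8; 1 } — 27/32
v(BRBBRBR) = { 0; 1/2; 3/4; 13/16 | 27/32; 7/8; 1 } — 53/64
v(BRBBRBRR) = { 0; 1/2; 3/4; 13/16 | 53/64; 27/32; 7/8; 1 } — 105/128
v(BRBBRBRRB) = { 0; 1/2; 3/4; 13/16; 105/128 | 53/64; 27/32; 7/8; 1 } — 211/256
v(BRBBRBRRBB) = { 0; 1/2; 3/4; 13/16; 105/128; 211/256 | 53/64; 27/32; 7/8; 1 } — 423/512
v(BRBBRBRRBBR) = { 0; 1/2; 3/4; 13/16; 105/128; 211/256 | 423/512; 53/64; 27/32; 7/8; 1 } — 845/1024
v(BRBBRBRRBBRR) = { 0; 1/2; 3/4; 13/16; 105/128; 211/256 | 845/1024; 423/512; 53/64; 27/32; 7/8; 1 } — 1689/2048

1689/2048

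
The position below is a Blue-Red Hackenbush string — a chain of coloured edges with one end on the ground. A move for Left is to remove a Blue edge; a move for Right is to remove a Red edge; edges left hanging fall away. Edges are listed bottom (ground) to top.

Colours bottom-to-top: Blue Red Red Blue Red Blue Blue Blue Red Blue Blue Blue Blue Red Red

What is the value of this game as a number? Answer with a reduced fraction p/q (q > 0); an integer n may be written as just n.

6009/16384

G(B) = { 0 | (no moves) } = 1
G(BR) = { 0 | 1 } = 1/2
G(BRR) = { 0 | 1/2, 1 } = 1/4
G(BRRB) = { 0, 1/4 | 1/2, 1 } = 3/8
G(BRRBR) = { 0, 1/4 | 3/8, 1/2, 1 } = 5/16
G(BRRBRB) = { 0, 1/4, 5/16 | 3/8, 1/2, 1 } = 11/32
G(BRRBRBB) = { 0, 1/4, 5/16, 11/32 | 3/8, 1/2, 1 } = 23/64
G(BRRBRBBB) = { 0, 1/4, 5/16, 11/32, 23/64 | 3/8, 1/2, 1 } = 47/128
G(BRRBRBBBR) = { 0, 1/4, 5/16, 11/32, 23/64 | 47/128, 3/8, 1/2, 1 } = 93/256
G(BRRBRBBBRB) = { 0, 1/4, 5/16, 11/32, 23/64, 93/256 | 47/128, 3/8, 1/2, 1 } = 187/512
G(BRRBRBBBRBB) = { 0, 1/4, 5/16, 11/32, 23/64, 93/256, 187/512 | 47/128, 3/8, 1/2, 1 } = 375/1024
G(BRRBRBBBRBBB) = { 0, 1/4, 5/16, 11/32, 23/64, 93/256, 187/512, 375/1024 | 47/128, 3/8, 1/2, 1 } = 751/2048
G(BRRBRBBBRBBBB) = { 0, 1/4, 5/16, 11/32, 23/64, 93/256, 187/512, 375/1024, 751/2048 | 47/128, 3/8, 1/2, 1 } = 1503/4096
G(BRRBRBBBRBBBBR) = { 0, 1/4, 5/16, 11/32, 23/64, 93/256, 187/512, 375/1024, 751/2048 | 1503/4096, 47/128, 3/8, 1/2, 1 } = 3005/8192
G(BRRBRBBBRBBBBRR) = { 0, 1/4, 5/16, 11/32, 23/64, 93/256, 187/512, 375/1024, 751/2048 | 3005/8192, 1503/4096, 47/128, 3/8, 1/2, 1 } = 6009/16384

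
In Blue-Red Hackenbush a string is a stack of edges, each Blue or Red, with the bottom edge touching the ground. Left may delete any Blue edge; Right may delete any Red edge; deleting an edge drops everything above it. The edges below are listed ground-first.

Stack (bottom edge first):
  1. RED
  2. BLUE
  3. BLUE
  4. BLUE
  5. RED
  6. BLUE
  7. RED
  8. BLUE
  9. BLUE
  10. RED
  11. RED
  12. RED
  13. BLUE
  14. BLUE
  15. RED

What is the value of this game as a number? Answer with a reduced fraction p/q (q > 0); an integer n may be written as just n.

R: Left { · }, Right { 0 } ⇒ simplest -1
RB: Left { -1 }, Right { 0 } ⇒ simplest -1/2
RBB: Left { -1; -1/2 }, Right { 0 } ⇒ simplest -1/4
RBBB: Left { -1; -1/2; -1/4 }, Right { 0 } ⇒ simplest -1/8
RBBBR: Left { -1; -1/2; -1/4 }, Right { -1/8; 0 } ⇒ simplest -3/16
RBBBRB: Left { -1; -1/2; -1/4; -3/16 }, Right { -1/8; 0 } ⇒ simplest -5/32
RBBBRBR: Left { -1; -1/2; -1/4; -3/16 }, Right { -5/32; -1/8; 0 } ⇒ simplest -11/64
RBBBRBRB: Left { -1; -1/2; -1/4; -3/16; -11/64 }, Right { -5/32; -1/8; 0 } ⇒ simplest -21/128
RBBBRBRBB: Left { -1; -1/2; -1/4; -3/16; -11/64; -21/128 }, Right { -5/32; -1/8; 0 } ⇒ simplest -41/256
RBBBRBRBBR: Left { -1; -1/2; -1/4; -3/16; -11/64; -21/128 }, Right { -41/256; -5/32; -1/8; 0 } ⇒ simplest -83/512
RBBBRBRBBRR: Left { -1; -1/2; -1/4; -3/16; -11/64; -21/128 }, Right { -83/512; -41/256; -5/32; -1/8; 0 } ⇒ simplest -167/1024
RBBBRBRBBRRR: Left { -1; -1/2; -1/4; -3/16; -11/64; -21/128 }, Right { -167/1024; -83/512; -41/256; -5/32; -1/8; 0 } ⇒ simplest -335/2048
RBBBRBRBBRRRB: Left { -1; -1/2; -1/4; -3/16; -11/64; -21/128; -335/2048 }, Right { -167/1024; -83/512; -41/256; -5/32; -1/8; 0 } ⇒ simplest -669/4096
RBBBRBRBBRRRBB: Left { -1; -1/2; -1/4; -3/16; -11/64; -21/128; -335/2048; -669/4096 }, Right { -167/1024; -83/512; -41/256; -5/32; -1/8; 0 } ⇒ simplest -1337/8192
RBBBRBRBBRRRBBR: Left { -1; -1/2; -1/4; -3/16; -11/64; -21/128; -335/2048; -669/4096 }, Right { -1337/8192; -167/1024; -83/512; -41/256; -5/32; -1/8; 0 } ⇒ simplest -2675/16384

-2675/16384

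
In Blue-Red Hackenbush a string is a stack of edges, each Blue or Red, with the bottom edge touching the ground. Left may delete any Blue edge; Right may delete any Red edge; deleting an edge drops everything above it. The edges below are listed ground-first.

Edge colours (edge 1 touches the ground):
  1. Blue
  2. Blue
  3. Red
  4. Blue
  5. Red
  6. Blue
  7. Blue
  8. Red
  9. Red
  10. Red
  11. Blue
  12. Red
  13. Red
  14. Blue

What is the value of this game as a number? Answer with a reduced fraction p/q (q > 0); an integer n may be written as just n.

6931/4096

step 1: add Blue to get B; options L={ 0 } R={ (no moves) } ⇒ 1
step 2: add Blue to get BB; options L={ 0, 1 } R={ (no moves) } ⇒ 2
step 3: add Red to get BBR; options L={ 0, 1 } R={ 2 } ⇒ 3/2
step 4: add Blue to get BBRB; options L={ 0, 1, 3/2 } R={ 2 } ⇒ 7/4
step 5: add Red to get BBRBR; options L={ 0, 1, 3/2 } R={ 7/4, 2 } ⇒ 13/8
step 6: add Blue to get BBRBRB; options L={ 0, 1, 3/2, 13/8 } R={ 7/4, 2 } ⇒ 27/16
step 7: add Blue to get BBRBRBB; options L={ 0, 1, 3/2, 13/8, 27/16 } R={ 7/4, 2 } ⇒ 55/32
step 8: add Red to get BBRBRBBR; options L={ 0, 1, 3/2, 13/8, 27/16 } R={ 55/32, 7/4, 2 } ⇒ 109/64
step 9: add Red to get BBRBRBBRR; options L={ 0, 1, 3/2, 13/8, 27/16 } R={ 109/64, 55/32, 7/4, 2 } ⇒ 217/128
step 10: add Red to get BBRBRBBRRR; options L={ 0, 1, 3/2, 13/8, 27/16 } R={ 217/128, 109/64, 55/32, 7/4, 2 } ⇒ 433/256
step 11: add Blue to get BBRBRBBRRRB; options L={ 0, 1, 3/2, 13/8, 27/16, 433/256 } R={ 217/128, 109/64, 55/32, 7/4, 2 } ⇒ 867/512
step 12: add Red to get BBRBRBBRRRBR; options L={ 0, 1, 3/2, 13/8, 27/16, 433/256 } R={ 867/512, 217/128, 109/64, 55/32, 7/4, 2 } ⇒ 1733/1024
step 13: add Red to get BBRBRBBRRRBRR; options L={ 0, 1, 3/2, 13/8, 27/16, 433/256 } R={ 1733/1024, 867/512, 217/128, 109/64, 55/32, 7/4, 2 } ⇒ 3465/2048
step 14: add Blue to get BBRBRBBRRRBRRB; options L={ 0, 1, 3/2, 13/8, 27/16, 433/256, 3465/2048 } R={ 1733/1024, 867/512, 217/128, 109/64, 55/32, 7/4, 2 } ⇒ 6931/4096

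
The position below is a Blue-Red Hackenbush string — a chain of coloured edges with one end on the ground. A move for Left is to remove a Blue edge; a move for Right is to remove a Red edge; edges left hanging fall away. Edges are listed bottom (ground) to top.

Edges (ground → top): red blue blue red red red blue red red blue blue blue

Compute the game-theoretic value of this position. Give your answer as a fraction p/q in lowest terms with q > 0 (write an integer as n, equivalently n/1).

-945/2048

Build val(s[:k]) for k = 1..12, string s = red blue blue red red red blue red red blue blue blue.
r: Left { — }, Right { 0 } — simplest -1
rb: Left { -1 }, Right { 0 } — simplest -1/2
rbb: Left { -1 -1/2 }, Right { 0 } — simplest -1/4
rbbr: Left { -1 -1/2 }, Right { -1/4 0 } — simplest -3/8
rbbrr: Left { -1 -1/2 }, Right { -3/8 -1/4 0 } — simplest -7/16
rbbrrr: Left { -1 -1/2 }, Right { -7/16 -3/8 -1/4 0 } — simplest -15/32
rbbrrrb: Left { -1 -1/2 -15/32 }, Right { -7/16 -3/8 -1/4 0 } — simplest -29/64
rbbrrrbr: Left { -1 -1/2 -15/32 }, Right { -29/64 -7/16 -3/8 -1/4 0 } — simplest -59/128
rbbrrrbrr: Left { -1 -1/2 -15/32 }, Right { -59/128 -29/64 -7/16 -3/8 -1/4 0 } — simplest -119/256
rbbrrrbrrb: Left { -1 -1/2 -15/32 -119/256 }, Right { -59/128 -29/64 -7/16 -3/8 -1/4 0 } — simplest -237/512
rbbrrrbrrbb: Left { -1 -1/2 -15/32 -119/256 -237/512 }, Right { -59/128 -29/64 -7/16 -3/8 -1/4 0 } — simplest -473/1024
rbbrrrbrrbbb: Left { -1 -1/2 -15/32 -119/256 -237/512 -473/1024 }, Right { -59/128 -29/64 -7/16 -3/8 -1/4 0 } — simplest -945/2048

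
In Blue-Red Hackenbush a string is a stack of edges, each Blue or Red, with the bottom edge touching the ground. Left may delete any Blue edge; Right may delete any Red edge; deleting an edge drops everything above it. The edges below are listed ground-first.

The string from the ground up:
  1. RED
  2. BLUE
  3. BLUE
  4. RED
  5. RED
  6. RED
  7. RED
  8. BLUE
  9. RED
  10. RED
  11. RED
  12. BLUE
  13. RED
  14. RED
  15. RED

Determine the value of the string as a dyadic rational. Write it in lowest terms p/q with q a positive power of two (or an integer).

-7919/16384

Prefix values for RED BLUE BLUE RED RED RED RED BLUE RED RED RED BLUE RED RED RED via {L|R} + simplicity:
R: Left { — }, Right { 0 } — simplest -1
RB: Left { -1 }, Right { 0 } — simplest -1/2
RBB: Left { -1, -1/2 }, Right { 0 } — simplest -1/4
RBBR: Left { -1, -1/2 }, Right { -1/4, 0 } — simplest -3/8
RBBRR: Left { -1, -1/2 }, Right { -3/8, -1/4, 0 } — simplest -7/16
RBBRRR: Left { -1, -1/2 }, Right { -7/16, -3/8, -1/4, 0 } — simplest -15/32
RBBRRRR: Left { -1, -1/2 }, Right { -15/32, -7/16, -3/8, -1/4, 0 } — simplest -31/64
RBBRRRRB: Left { -1, -1/2, -31/64 }, Right { -15/32, -7/16, -3/8, -1/4, 0 } — simplest -61/128
RBBRRRRBR: Left { -1, -1/2, -31/64 }, Right { -61/128, -15/32, -7/16, -3/8, -1/4, 0 } — simplest -123/256
RBBRRRRBRR: Left { -1, -1/2, -31/64 }, Right { -123/256, -61/128, -15/32, -7/16, -3/8, -1/4, 0 } — simplest -247/512
RBBRRRRBRRR: Left { -1, -1/2, -31/64 }, Right { -247/512, -123/256, -61/128, -15/32, -7/16, -3/8, -1/4, 0 } — simplest -495/1024
RBBRRRRBRRRB: Left { -1, -1/2, -31/64, -495/1024 }, Right { -247/512, -123/256, -61/128, -15/32, -7/16, -3/8, -1/4, 0 } — simplest -989/2048
RBBRRRRBRRRBR: Left { -1, -1/2, -31/64, -495/1024 }, Right { -989/2048, -247/512, -123/256, -61/128, -15/32, -7/16, -3/8, -1/4, 0 } — simplest -1979/4096
RBBRRRRBRRRBRR: Left { -1, -1/2, -31/64, -495/1024 }, Right { -1979/4096, -989/2048, -247/512, -123/256, -61/128, -15/32, -7/16, -3/8, -1/4, 0 } — simplest -3959/8192
RBBRRRRBRRRBRRR: Left { -1, -1/2, -31/64, -495/1024 }, Right { -3959/8192, -1979/4096, -989/2048, -247/512, -123/256, -61/128, -15/32, -7/16, -3/8, -1/4, 0 } — simplest -7919/16384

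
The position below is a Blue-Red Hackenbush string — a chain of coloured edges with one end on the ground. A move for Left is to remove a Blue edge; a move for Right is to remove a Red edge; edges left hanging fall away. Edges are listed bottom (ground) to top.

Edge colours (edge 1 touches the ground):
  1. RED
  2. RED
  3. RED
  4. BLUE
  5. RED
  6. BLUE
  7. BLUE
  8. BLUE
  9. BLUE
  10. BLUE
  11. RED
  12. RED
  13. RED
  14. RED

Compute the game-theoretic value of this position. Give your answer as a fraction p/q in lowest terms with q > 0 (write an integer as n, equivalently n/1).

Prefix values for RED RED RED BLUE RED BLUE BLUE BLUE BLUE BLUE RED RED RED RED via {L|R} + simplicity:
R: Left {  }, Right { 0 } gives simplest -1
RR: Left {  }, Right { -1 0 } gives simplest -2
RRR: Left {  }, Right { -2 -1 0 } gives simplest -3
RRRB: Left { -3 }, Right { -2 -1 0 } gives simplest -5/2
RRRBR: Left { -3 }, Right { -5/2 -2 -1 0 } gives simplest -11/4
RRRBRB: Left { -3 -11/4 }, Right { -5/2 -2 -1 0 } gives simplest -21/8
RRRBRBB: Left { -3 -11/4 -21/8 }, Right { -5/2 -2 -1 0 } gives simplest -41/16
RRRBRBBB: Left { -3 -11/4 -21/8 -41/16 }, Right { -5/2 -2 -1 0 } gives simplest -81/32
RRRBRBBBB: Left { -3 -11/4 -21/8 -41/16 -81/32 }, Right { -5/2 -2 -1 0 } gives simplest -161/64
RRRBRBBBBB: Left { -3 -11/4 -21/8 -41/16 -81/32 -161/64 }, Right { -5/2 -2 -1 0 } gives simplest -321/128
RRRBRBBBBBR: Left { -3 -11/4 -21/8 -41/16 -81/32 -161/64 }, Right { -321/128 -5/2 -2 -1 0 } gives simplest -643/256
RRRBRBBBBBRR: Left { -3 -11/4 -21/8 -41/16 -81/32 -161/64 }, Right { -643/256 -321/128 -5/2 -2 -1 0 } gives simplest -1287/512
RRRBRBBBBBRRR: Left { -3 -11/4 -21/8 -41/16 -81/32 -161/64 }, Right { -1287/512 -643/256 -321/128 -5/2 -2 -1 0 } gives simplest -2575/1024
RRRBRBBBBBRRRR: Left { -3 -11/4 -21/8 -41/16 -81/32 -161/64 }, Right { -2575/1024 -1287/512 -643/256 -321/128 -5/2 -2 -1 0 } gives simplest -5151/2048

-5151/2048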